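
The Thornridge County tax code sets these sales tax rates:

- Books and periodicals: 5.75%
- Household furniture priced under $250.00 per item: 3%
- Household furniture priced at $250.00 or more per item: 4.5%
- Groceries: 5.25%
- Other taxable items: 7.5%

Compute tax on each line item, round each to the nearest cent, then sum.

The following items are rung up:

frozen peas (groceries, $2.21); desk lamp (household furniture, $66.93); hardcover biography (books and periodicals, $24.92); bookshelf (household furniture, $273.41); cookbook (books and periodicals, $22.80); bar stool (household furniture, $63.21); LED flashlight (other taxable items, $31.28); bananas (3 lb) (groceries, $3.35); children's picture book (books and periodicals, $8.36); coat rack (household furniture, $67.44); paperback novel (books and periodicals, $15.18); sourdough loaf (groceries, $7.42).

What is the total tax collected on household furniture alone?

Desk lamp $66.93: household furniture, under $250.00 → 3% → $2.01
Bookshelf $273.41: household furniture, $250.00 or more → 4.5% → $12.30
Bar stool $63.21: household furniture, under $250.00 → 3% → $1.90
Coat rack $67.44: household furniture, under $250.00 → 3% → $2.02
Tax on household furniture = $2.01 + $12.30 + $1.90 + $2.02 = $18.23

$18.23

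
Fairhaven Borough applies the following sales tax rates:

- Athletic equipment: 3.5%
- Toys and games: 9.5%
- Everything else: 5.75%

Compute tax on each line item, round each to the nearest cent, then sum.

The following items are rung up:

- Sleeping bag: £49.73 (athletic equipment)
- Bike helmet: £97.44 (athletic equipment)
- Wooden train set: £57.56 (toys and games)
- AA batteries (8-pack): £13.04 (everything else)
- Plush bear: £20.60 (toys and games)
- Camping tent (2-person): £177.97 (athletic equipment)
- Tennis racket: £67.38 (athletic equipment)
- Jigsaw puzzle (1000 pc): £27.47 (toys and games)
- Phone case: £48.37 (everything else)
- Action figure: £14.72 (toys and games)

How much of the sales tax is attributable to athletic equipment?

Sleeping bag £49.73: athletic equipment → 3.5% → £1.74
Bike helmet £97.44: athletic equipment → 3.5% → £3.41
Camping tent (2-person) £177.97: athletic equipment → 3.5% → £6.23
Tennis racket £67.38: athletic equipment → 3.5% → £2.36
Tax on athletic equipment = £1.74 + £3.41 + £6.23 + £2.36 = £13.74

£13.74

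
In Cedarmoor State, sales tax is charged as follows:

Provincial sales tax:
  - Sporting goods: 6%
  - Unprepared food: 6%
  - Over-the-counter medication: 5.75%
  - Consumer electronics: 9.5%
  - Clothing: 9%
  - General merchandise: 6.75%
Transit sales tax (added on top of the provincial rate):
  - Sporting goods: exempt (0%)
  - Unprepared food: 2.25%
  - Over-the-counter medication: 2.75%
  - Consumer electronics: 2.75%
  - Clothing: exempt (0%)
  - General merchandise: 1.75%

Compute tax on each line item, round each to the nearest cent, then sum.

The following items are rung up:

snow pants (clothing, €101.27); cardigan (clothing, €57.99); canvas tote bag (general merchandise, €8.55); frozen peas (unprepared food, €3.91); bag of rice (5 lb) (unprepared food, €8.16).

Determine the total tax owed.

€16.05

Snow pants €101.27: clothing → 9% + 0% transit = 9% → €9.11
Cardigan €57.99: clothing → 9% + 0% transit = 9% → €5.22
Canvas tote bag €8.55: general merchandise → 6.75% + 1.75% transit = 8.5% → €0.73
Frozen peas €3.91: unprepared food → 6% + 2.25% transit = 8.25% → €0.32
Bag of rice (5 lb) €8.16: unprepared food → 6% + 2.25% transit = 8.25% → €0.67
Total tax = €9.11 + €5.22 + €0.73 + €0.32 + €0.67 = €16.05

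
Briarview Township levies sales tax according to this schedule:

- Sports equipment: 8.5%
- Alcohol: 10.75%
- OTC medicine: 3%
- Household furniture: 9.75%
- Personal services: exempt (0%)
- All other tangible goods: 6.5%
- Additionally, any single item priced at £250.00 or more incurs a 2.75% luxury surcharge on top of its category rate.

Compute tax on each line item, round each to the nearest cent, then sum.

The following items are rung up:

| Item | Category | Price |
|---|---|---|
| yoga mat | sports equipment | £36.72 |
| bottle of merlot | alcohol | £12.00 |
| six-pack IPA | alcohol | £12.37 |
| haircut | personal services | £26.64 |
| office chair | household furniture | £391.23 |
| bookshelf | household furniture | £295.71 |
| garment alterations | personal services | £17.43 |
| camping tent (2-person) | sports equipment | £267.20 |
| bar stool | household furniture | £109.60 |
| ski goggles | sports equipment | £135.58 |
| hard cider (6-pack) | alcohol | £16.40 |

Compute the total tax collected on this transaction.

£145.63

Yoga mat £36.72: sports equipment → 8.5% → £3.12
Bottle of merlot £12.00: alcohol → 10.75% → £1.29
Six-pack IPA £12.37: alcohol → 10.75% → £1.33
Haircut £26.64: personal services → 0% → £0.00
Office chair £391.23: household furniture → 9.75% + 2.75% surcharge = 12.5% → £48.90
Bookshelf £295.71: household furniture → 9.75% + 2.75% surcharge = 12.5% → £36.96
Garment alterations £17.43: personal services → 0% → £0.00
Camping tent (2-person) £267.20: sports equipment → 8.5% + 2.75% surcharge = 11.25% → £30.06
Bar stool £109.60: household furniture → 9.75% → £10.69
Ski goggles £135.58: sports equipment → 8.5% → £11.52
Hard cider (6-pack) £16.40: alcohol → 10.75% → £1.76
Total tax = £3.12 + £1.29 + £1.33 + £48.90 + £36.96 + £30.06 + £10.69 + £11.52 + £1.76 = £145.63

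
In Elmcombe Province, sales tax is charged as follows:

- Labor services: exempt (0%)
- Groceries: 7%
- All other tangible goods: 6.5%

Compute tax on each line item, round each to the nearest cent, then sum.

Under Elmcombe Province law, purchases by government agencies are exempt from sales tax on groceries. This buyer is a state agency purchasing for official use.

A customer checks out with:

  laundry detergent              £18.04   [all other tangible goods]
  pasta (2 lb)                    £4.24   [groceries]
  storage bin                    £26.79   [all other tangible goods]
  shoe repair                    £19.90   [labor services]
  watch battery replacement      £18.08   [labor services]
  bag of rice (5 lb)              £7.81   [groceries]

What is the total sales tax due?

£2.91

Laundry detergent £18.04: all other tangible goods → 6.5% → £1.17
Pasta (2 lb) £4.24: groceries, buyer-exempt → 0% → £0.00
Storage bin £26.79: all other tangible goods → 6.5% → £1.74
Shoe repair £19.90: labor services → 0% → £0.00
Watch battery replacement £18.08: labor services → 0% → £0.00
Bag of rice (5 lb) £7.81: groceries, buyer-exempt → 0% → £0.00
Total tax = £1.17 + £1.74 = £2.91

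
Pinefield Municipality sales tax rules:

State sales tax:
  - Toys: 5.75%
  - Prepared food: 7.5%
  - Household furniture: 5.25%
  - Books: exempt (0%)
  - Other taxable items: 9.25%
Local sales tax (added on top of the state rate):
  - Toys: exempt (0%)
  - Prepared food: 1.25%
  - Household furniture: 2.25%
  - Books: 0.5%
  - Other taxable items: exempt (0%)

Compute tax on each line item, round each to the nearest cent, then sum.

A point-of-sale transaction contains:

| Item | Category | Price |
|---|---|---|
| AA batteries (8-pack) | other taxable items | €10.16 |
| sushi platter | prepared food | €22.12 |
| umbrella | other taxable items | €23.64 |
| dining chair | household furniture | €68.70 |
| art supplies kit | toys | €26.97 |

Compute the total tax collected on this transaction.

€11.77

AA batteries (8-pack) €10.16: other taxable items → 9.25% + 0% local = 9.25% → €0.94
Sushi platter €22.12: prepared food → 7.5% + 1.25% local = 8.75% → €1.94
Umbrella €23.64: other taxable items → 9.25% + 0% local = 9.25% → €2.19
Dining chair €68.70: household furniture → 5.25% + 2.25% local = 7.5% → €5.15
Art supplies kit €26.97: toys → 5.75% + 0% local = 5.75% → €1.55
Total tax = €0.94 + €1.94 + €2.19 + €5.15 + €1.55 = €11.77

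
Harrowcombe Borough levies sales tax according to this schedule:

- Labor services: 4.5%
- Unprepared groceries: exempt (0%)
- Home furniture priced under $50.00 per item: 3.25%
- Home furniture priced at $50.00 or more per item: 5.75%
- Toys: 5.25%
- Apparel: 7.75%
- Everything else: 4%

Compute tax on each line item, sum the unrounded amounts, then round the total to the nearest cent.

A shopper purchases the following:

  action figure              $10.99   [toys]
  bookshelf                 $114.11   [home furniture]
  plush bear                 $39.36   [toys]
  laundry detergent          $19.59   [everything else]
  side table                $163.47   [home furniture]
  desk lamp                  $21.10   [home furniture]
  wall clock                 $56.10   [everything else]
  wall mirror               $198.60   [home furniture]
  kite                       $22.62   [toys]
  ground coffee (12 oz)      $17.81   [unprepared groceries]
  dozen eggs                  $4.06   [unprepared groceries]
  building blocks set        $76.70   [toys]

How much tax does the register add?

Action figure $10.99: toys → 5.25% → $0.576975
Bookshelf $114.11: home furniture, $50.00 or more → 5.75% → $6.561325
Plush bear $39.36: toys → 5.25% → $2.0664
Laundry detergent $19.59: everything else → 4% → $0.7836
Side table $163.47: home furniture, $50.00 or more → 5.75% → $9.399525
Desk lamp $21.10: home furniture, under $50.00 → 3.25% → $0.68575
Wall clock $56.10: everything else → 4% → $2.244
Wall mirror $198.60: home furniture, $50.00 or more → 5.75% → $11.4195
Kite $22.62: toys → 5.25% → $1.18755
Ground coffee (12 oz) $17.81: unprepared groceries → 0% → $0.00
Dozen eggs $4.06: unprepared groceries → 0% → $0.00
Building blocks set $76.70: toys → 5.25% → $4.02675
Unrounded tax sum = $38.951375 → $38.95

$38.95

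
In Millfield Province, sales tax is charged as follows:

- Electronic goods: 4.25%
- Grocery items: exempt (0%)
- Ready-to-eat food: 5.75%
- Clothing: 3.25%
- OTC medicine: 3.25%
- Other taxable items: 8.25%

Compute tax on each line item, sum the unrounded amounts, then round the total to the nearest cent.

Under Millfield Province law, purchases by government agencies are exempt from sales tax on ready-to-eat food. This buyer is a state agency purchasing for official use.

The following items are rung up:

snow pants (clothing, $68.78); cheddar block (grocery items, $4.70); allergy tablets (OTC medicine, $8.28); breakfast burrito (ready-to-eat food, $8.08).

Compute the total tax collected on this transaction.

$2.50

Snow pants $68.78: clothing → 3.25% → $2.23535
Cheddar block $4.70: grocery items → 0% → $0.00
Allergy tablets $8.28: OTC medicine → 3.25% → $0.2691
Breakfast burrito $8.08: ready-to-eat food, buyer-exempt → 0% → $0.00
Unrounded tax sum = $2.50445 → $2.50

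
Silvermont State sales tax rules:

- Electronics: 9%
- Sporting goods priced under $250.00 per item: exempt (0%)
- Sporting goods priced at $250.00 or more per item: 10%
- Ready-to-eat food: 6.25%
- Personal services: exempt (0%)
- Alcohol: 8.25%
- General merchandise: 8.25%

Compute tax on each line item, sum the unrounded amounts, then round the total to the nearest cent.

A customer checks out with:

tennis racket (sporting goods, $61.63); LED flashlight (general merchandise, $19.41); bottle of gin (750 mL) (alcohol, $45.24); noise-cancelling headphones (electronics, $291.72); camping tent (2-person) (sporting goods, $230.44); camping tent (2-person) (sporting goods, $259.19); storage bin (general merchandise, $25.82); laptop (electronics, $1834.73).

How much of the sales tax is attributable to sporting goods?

Tennis racket $61.63: sporting goods, under $250.00 → 0% → $0.00
Camping tent (2-person) $230.44: sporting goods, under $250.00 → 0% → $0.00
Camping tent (2-person) $259.19: sporting goods, $250.00 or more → 10% → $25.919
Tax on sporting goods: unrounded sum = $25.919 → $25.92

$25.92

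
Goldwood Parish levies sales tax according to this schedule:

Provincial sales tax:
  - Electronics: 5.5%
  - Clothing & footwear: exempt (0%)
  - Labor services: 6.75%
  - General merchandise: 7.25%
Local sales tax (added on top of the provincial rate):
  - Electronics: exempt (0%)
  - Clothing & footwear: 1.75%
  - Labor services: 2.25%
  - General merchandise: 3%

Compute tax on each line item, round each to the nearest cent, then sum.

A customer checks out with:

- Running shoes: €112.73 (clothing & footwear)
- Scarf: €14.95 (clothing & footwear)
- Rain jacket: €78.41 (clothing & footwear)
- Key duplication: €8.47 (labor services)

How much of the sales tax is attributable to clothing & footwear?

Running shoes €112.73: clothing & footwear → 0% + 1.75% local = 1.75% → €1.97
Scarf €14.95: clothing & footwear → 0% + 1.75% local = 1.75% → €0.26
Rain jacket €78.41: clothing & footwear → 0% + 1.75% local = 1.75% → €1.37
Tax on clothing & footwear = €1.97 + €0.26 + €1.37 = €3.60

€3.60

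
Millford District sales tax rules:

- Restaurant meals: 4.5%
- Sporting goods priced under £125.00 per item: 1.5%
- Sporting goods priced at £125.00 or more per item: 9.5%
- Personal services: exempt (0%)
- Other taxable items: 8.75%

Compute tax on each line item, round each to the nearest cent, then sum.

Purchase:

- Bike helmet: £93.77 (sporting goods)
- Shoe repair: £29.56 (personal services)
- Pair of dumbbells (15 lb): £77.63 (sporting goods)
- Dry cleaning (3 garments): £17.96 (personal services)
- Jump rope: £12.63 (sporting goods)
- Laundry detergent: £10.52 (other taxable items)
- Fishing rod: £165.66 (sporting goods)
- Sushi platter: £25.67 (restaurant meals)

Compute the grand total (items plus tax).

£453.98

Bike helmet £93.77: sporting goods, under £125.00 → 1.5% → £1.41
Shoe repair £29.56: personal services → 0% → £0.00
Pair of dumbbells (15 lb) £77.63: sporting goods, under £125.00 → 1.5% → £1.16
Dry cleaning (3 garments) £17.96: personal services → 0% → £0.00
Jump rope £12.63: sporting goods, under £125.00 → 1.5% → £0.19
Laundry detergent £10.52: other taxable items → 8.75% → £0.92
Fishing rod £165.66: sporting goods, £125.00 or more → 9.5% → £15.74
Sushi platter £25.67: restaurant meals → 4.5% → £1.16
Subtotal = £433.40; tax = £20.58; total due = £453.98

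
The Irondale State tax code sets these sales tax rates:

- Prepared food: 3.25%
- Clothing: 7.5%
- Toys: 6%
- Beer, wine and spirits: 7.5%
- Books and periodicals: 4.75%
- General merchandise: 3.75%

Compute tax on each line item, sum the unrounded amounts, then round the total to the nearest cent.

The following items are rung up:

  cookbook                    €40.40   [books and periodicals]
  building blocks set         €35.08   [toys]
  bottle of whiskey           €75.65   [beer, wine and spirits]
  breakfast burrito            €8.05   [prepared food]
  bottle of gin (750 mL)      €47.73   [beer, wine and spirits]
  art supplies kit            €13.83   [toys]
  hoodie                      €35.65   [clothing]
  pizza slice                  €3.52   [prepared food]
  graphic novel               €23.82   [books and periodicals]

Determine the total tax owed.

€18.29

Cookbook €40.40: books and periodicals → 4.75% → €1.919
Building blocks set €35.08: toys → 6% → €2.1048
Bottle of whiskey €75.65: beer, wine and spirits → 7.5% → €5.67375
Breakfast burrito €8.05: prepared food → 3.25% → €0.261625
Bottle of gin (750 mL) €47.73: beer, wine and spirits → 7.5% → €3.57975
Art supplies kit €13.83: toys → 6% → €0.8298
Hoodie €35.65: clothing → 7.5% → €2.67375
Pizza slice €3.52: prepared food → 3.25% → €0.1144
Graphic novel €23.82: books and periodicals → 4.75% → €1.13145
Unrounded tax sum = €18.288325 → €18.29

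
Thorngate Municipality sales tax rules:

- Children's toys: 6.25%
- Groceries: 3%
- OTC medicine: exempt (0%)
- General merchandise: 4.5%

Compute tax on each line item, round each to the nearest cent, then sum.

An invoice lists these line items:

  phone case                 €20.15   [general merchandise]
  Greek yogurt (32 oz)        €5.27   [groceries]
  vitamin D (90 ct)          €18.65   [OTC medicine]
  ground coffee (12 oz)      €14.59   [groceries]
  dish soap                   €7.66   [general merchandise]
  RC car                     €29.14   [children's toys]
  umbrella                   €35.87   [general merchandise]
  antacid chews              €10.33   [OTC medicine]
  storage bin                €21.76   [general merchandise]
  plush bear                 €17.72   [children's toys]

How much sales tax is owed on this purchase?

€7.37

Phone case €20.15: general merchandise → 4.5% → €0.91
Greek yogurt (32 oz) €5.27: groceries → 3% → €0.16
Vitamin D (90 ct) €18.65: OTC medicine → 0% → €0.00
Ground coffee (12 oz) €14.59: groceries → 3% → €0.44
Dish soap €7.66: general merchandise → 4.5% → €0.34
RC car €29.14: children's toys → 6.25% → €1.82
Umbrella €35.87: general merchandise → 4.5% → €1.61
Antacid chews €10.33: OTC medicine → 0% → €0.00
Storage bin €21.76: general merchandise → 4.5% → €0.98
Plush bear €17.72: children's toys → 6.25% → €1.11
Total tax = €0.91 + €0.16 + €0.44 + €0.34 + €1.82 + €1.61 + €0.98 + €1.11 = €7.37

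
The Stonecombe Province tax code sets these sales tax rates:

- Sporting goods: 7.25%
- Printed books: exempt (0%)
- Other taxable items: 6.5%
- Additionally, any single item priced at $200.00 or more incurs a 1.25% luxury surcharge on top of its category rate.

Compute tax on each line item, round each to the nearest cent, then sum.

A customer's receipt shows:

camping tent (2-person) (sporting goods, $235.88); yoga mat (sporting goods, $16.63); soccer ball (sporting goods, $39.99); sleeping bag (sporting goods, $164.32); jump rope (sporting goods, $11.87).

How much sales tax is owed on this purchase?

Camping tent (2-person) $235.88: sporting goods → 7.25% + 1.25% surcharge = 8.5% → $20.05
Yoga mat $16.63: sporting goods → 7.25% → $1.21
Soccer ball $39.99: sporting goods → 7.25% → $2.90
Sleeping bag $164.32: sporting goods → 7.25% → $11.91
Jump rope $11.87: sporting goods → 7.25% → $0.86
Total tax = $20.05 + $1.21 + $2.90 + $11.91 + $0.86 = $36.93

$36.93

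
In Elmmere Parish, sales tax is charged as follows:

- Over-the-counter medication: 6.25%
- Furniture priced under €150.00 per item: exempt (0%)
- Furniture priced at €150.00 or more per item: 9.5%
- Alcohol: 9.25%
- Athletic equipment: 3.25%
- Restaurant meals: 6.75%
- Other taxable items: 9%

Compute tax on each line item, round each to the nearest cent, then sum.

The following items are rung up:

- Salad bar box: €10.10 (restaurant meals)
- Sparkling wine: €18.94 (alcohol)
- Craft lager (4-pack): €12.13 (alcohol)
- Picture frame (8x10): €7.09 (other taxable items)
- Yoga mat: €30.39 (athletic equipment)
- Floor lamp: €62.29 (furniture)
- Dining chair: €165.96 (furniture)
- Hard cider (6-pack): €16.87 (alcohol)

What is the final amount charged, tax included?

€346.28

Salad bar box €10.10: restaurant meals → 6.75% → €0.68
Sparkling wine €18.94: alcohol → 9.25% → €1.75
Craft lager (4-pack) €12.13: alcohol → 9.25% → €1.12
Picture frame (8x10) €7.09: other taxable items → 9% → €0.64
Yoga mat €30.39: athletic equipment → 3.25% → €0.99
Floor lamp €62.29: furniture, under €150.00 → 0% → €0.00
Dining chair €165.96: furniture, €150.00 or more → 9.5% → €15.77
Hard cider (6-pack) €16.87: alcohol → 9.25% → €1.56
Subtotal = €323.77; tax = €22.51; total due = €346.28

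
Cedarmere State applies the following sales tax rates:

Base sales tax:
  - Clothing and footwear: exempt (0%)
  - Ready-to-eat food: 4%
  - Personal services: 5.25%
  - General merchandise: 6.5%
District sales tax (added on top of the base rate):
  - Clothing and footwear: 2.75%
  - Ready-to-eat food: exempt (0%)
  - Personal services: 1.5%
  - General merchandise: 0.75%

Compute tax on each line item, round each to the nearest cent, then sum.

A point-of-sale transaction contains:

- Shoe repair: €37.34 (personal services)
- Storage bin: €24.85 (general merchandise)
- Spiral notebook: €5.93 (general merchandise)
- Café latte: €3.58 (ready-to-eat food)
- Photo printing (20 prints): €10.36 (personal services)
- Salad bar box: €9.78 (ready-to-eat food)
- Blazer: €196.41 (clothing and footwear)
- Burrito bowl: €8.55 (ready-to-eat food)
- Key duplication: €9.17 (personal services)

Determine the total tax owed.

€12.34

Shoe repair €37.34: personal services → 5.25% + 1.5% district = 6.75% → €2.52
Storage bin €24.85: general merchandise → 6.5% + 0.75% district = 7.25% → €1.80
Spiral notebook €5.93: general merchandise → 6.5% + 0.75% district = 7.25% → €0.43
Café latte €3.58: ready-to-eat food → 4% + 0% district = 4% → €0.14
Photo printing (20 prints) €10.36: personal services → 5.25% + 1.5% district = 6.75% → €0.70
Salad bar box €9.78: ready-to-eat food → 4% + 0% district = 4% → €0.39
Blazer €196.41: clothing and footwear → 0% + 2.75% district = 2.75% → €5.40
Burrito bowl €8.55: ready-to-eat food → 4% + 0% district = 4% → €0.34
Key duplication €9.17: personal services → 5.25% + 1.5% district = 6.75% → €0.62
Total tax = €2.52 + €1.80 + €0.43 + €0.14 + €0.70 + €0.39 + €5.40 + €0.34 + €0.62 = €12.34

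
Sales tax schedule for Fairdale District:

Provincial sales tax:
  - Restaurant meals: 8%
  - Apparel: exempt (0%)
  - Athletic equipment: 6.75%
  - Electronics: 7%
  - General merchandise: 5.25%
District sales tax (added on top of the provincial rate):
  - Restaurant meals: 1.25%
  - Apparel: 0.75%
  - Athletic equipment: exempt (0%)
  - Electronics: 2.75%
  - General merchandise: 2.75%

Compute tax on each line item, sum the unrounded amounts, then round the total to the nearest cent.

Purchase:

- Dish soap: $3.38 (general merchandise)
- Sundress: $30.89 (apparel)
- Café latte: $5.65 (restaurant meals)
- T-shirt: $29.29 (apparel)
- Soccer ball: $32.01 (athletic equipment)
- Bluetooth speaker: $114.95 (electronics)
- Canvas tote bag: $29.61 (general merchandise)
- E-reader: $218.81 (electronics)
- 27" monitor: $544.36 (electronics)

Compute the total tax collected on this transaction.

$91.39

Dish soap $3.38: general merchandise → 5.25% + 2.75% district = 8% → $0.2704
Sundress $30.89: apparel → 0% + 0.75% district = 0.75% → $0.231675
Café latte $5.65: restaurant meals → 8% + 1.25% district = 9.25% → $0.522625
T-shirt $29.29: apparel → 0% + 0.75% district = 0.75% → $0.219675
Soccer ball $32.01: athletic equipment → 6.75% + 0% district = 6.75% → $2.160675
Bluetooth speaker $114.95: electronics → 7% + 2.75% district = 9.75% → $11.207625
Canvas tote bag $29.61: general merchandise → 5.25% + 2.75% district = 8% → $2.3688
E-reader $218.81: electronics → 7% + 2.75% district = 9.75% → $21.333975
27" monitor $544.36: electronics → 7% + 2.75% district = 9.75% → $53.0751
Unrounded tax sum = $91.39055 → $91.39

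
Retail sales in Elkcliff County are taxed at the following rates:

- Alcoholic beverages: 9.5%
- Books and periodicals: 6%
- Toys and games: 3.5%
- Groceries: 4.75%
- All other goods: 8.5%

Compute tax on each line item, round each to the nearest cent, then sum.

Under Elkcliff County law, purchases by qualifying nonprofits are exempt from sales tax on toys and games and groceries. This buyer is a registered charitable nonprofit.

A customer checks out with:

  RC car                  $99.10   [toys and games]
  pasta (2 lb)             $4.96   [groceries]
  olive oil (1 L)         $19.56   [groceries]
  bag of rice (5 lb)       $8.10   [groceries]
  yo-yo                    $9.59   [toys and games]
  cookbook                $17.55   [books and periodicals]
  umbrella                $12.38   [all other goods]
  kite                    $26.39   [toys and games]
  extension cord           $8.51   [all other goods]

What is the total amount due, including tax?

$208.96

RC car $99.10: toys and games, buyer-exempt → 0% → $0.00
Pasta (2 lb) $4.96: groceries, buyer-exempt → 0% → $0.00
Olive oil (1 L) $19.56: groceries, buyer-exempt → 0% → $0.00
Bag of rice (5 lb) $8.10: groceries, buyer-exempt → 0% → $0.00
Yo-yo $9.59: toys and games, buyer-exempt → 0% → $0.00
Cookbook $17.55: books and periodicals → 6% → $1.05
Umbrella $12.38: all other goods → 8.5% → $1.05
Kite $26.39: toys and games, buyer-exempt → 0% → $0.00
Extension cord $8.51: all other goods → 8.5% → $0.72
Subtotal = $206.14; tax = $2.82; total due = $208.96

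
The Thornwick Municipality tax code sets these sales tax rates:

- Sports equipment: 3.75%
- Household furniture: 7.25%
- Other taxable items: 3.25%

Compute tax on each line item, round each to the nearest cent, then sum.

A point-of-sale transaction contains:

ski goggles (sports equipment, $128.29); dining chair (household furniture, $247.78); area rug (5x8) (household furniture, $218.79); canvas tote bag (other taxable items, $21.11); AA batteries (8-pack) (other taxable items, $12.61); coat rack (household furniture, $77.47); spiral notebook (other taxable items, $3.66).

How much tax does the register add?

Ski goggles $128.29: sports equipment → 3.75% → $4.81
Dining chair $247.78: household furniture → 7.25% → $17.96
Area rug (5x8) $218.79: household furniture → 7.25% → $15.86
Canvas tote bag $21.11: other taxable items → 3.25% → $0.69
AA batteries (8-pack) $12.61: other taxable items → 3.25% → $0.41
Coat rack $77.47: household furniture → 7.25% → $5.62
Spiral notebook $3.66: other taxable items → 3.25% → $0.12
Total tax = $4.81 + $17.96 + $15.86 + $0.69 + $0.41 + $5.62 + $0.12 = $45.47

$45.47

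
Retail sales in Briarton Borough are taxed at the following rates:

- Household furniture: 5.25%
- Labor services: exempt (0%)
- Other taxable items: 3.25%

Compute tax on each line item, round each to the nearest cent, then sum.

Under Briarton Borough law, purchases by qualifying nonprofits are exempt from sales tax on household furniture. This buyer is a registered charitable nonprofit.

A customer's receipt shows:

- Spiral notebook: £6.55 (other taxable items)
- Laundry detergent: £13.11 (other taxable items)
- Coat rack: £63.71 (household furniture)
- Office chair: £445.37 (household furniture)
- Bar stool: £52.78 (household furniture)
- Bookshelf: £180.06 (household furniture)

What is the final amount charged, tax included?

Spiral notebook £6.55: other taxable items → 3.25% → £0.21
Laundry detergent £13.11: other taxable items → 3.25% → £0.43
Coat rack £63.71: household furniture, buyer-exempt → 0% → £0.00
Office chair £445.37: household furniture, buyer-exempt → 0% → £0.00
Bar stool £52.78: household furniture, buyer-exempt → 0% → £0.00
Bookshelf £180.06: household furniture, buyer-exempt → 0% → £0.00
Subtotal = £761.58; tax = £0.64; total due = £762.22

£762.22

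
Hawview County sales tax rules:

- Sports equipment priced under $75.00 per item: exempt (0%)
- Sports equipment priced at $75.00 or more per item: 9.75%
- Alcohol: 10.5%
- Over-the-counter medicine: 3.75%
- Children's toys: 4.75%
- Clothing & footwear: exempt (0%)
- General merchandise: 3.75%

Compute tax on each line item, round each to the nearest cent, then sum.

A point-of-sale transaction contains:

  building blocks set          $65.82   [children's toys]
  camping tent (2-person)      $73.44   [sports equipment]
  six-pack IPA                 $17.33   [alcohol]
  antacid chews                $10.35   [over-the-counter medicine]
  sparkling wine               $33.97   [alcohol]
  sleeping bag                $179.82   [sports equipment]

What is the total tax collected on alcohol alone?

Six-pack IPA $17.33: alcohol → 10.5% → $1.82
Sparkling wine $33.97: alcohol → 10.5% → $3.57
Tax on alcohol = $1.82 + $3.57 = $5.39

$5.39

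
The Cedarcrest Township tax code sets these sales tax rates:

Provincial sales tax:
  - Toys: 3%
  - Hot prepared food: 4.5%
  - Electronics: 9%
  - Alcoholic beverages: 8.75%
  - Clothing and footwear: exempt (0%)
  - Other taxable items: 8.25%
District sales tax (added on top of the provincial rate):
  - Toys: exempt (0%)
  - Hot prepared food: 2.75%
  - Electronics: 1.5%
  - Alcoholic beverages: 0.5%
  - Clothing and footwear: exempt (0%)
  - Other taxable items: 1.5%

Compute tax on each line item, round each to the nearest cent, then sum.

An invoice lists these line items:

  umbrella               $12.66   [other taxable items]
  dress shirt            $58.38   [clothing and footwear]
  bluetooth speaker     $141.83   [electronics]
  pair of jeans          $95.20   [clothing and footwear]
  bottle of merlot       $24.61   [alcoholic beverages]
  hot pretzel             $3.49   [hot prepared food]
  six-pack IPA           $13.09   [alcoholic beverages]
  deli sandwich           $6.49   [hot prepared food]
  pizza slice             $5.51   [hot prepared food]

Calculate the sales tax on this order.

Umbrella $12.66: other taxable items → 8.25% + 1.5% district = 9.75% → $1.23
Dress shirt $58.38: clothing and footwear → 0% + 0% district = 0% → $0.00
Bluetooth speaker $141.83: electronics → 9% + 1.5% district = 10.5% → $14.89
Pair of jeans $95.20: clothing and footwear → 0% + 0% district = 0% → $0.00
Bottle of merlot $24.61: alcoholic beverages → 8.75% + 0.5% district = 9.25% → $2.28
Hot pretzel $3.49: hot prepared food → 4.5% + 2.75% district = 7.25% → $0.25
Six-pack IPA $13.09: alcoholic beverages → 8.75% + 0.5% district = 9.25% → $1.21
Deli sandwich $6.49: hot prepared food → 4.5% + 2.75% district = 7.25% → $0.47
Pizza slice $5.51: hot prepared food → 4.5% + 2.75% district = 7.25% → $0.40
Total tax = $1.23 + $14.89 + $2.28 + $0.25 + $1.21 + $0.47 + $0.40 = $20.73

$20.73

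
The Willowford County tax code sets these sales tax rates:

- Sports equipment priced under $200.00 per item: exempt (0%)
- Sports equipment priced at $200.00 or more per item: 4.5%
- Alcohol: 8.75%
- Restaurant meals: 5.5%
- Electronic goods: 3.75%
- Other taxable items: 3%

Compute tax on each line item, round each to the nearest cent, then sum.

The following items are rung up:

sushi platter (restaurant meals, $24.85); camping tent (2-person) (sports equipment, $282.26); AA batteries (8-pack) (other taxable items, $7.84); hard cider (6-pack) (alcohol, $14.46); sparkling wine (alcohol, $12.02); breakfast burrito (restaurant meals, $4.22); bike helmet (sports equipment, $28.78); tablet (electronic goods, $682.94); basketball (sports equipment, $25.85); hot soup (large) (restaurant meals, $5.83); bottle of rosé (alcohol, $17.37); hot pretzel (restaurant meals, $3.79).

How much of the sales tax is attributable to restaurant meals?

Sushi platter $24.85: restaurant meals → 5.5% → $1.37
Breakfast burrito $4.22: restaurant meals → 5.5% → $0.23
Hot soup (large) $5.83: restaurant meals → 5.5% → $0.32
Hot pretzel $3.79: restaurant meals → 5.5% → $0.21
Tax on restaurant meals = $1.37 + $0.23 + $0.32 + $0.21 = $2.13

$2.13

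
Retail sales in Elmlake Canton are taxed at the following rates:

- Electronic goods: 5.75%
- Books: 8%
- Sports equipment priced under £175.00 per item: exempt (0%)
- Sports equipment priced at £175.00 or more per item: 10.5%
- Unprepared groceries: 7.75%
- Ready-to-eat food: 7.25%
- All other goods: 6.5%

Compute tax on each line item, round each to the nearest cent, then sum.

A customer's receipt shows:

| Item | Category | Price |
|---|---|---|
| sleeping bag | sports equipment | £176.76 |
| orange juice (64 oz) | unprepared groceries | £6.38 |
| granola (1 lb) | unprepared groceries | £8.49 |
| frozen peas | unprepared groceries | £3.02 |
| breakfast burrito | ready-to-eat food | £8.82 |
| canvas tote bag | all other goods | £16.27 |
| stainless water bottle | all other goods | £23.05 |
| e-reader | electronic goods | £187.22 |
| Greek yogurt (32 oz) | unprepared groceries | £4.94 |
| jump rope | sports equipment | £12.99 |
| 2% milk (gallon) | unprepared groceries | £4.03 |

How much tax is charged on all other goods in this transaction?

£2.56

Canvas tote bag £16.27: all other goods → 6.5% → £1.06
Stainless water bottle £23.05: all other goods → 6.5% → £1.50
Tax on all other goods = £1.06 + £1.50 = £2.56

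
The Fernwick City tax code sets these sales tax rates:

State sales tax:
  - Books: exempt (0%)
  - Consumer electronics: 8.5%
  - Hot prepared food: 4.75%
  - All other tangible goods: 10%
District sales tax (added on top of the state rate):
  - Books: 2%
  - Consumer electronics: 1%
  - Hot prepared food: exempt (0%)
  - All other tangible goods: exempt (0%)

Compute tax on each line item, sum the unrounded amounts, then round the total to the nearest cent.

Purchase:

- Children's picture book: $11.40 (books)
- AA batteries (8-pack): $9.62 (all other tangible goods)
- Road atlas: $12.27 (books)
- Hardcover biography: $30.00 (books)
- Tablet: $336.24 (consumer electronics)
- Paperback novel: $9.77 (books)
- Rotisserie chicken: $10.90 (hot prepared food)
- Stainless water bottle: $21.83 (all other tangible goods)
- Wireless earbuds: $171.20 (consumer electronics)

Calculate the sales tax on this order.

Children's picture book $11.40: books → 0% + 2% district = 2% → $0.228
AA batteries (8-pack) $9.62: all other tangible goods → 10% + 0% district = 10% → $0.962
Road atlas $12.27: books → 0% + 2% district = 2% → $0.2454
Hardcover biography $30.00: books → 0% + 2% district = 2% → $0.60
Tablet $336.24: consumer electronics → 8.5% + 1% district = 9.5% → $31.9428
Paperback novel $9.77: books → 0% + 2% district = 2% → $0.1954
Rotisserie chicken $10.90: hot prepared food → 4.75% + 0% district = 4.75% → $0.51775
Stainless water bottle $21.83: all other tangible goods → 10% + 0% district = 10% → $2.183
Wireless earbuds $171.20: consumer electronics → 8.5% + 1% district = 9.5% → $16.264
Unrounded tax sum = $53.13835 → $53.14

$53.14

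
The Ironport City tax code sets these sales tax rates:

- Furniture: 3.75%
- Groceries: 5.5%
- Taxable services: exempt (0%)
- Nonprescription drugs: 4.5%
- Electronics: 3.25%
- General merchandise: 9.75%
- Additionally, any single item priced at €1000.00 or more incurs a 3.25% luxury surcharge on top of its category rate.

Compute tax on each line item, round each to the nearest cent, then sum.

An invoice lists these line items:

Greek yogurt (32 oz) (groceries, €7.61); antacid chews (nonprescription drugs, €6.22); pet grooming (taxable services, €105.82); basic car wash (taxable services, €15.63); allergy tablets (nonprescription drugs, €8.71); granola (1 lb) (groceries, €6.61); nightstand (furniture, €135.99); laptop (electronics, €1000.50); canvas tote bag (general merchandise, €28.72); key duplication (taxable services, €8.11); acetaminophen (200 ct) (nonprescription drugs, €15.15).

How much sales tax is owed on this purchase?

€75.06

Greek yogurt (32 oz) €7.61: groceries → 5.5% → €0.42
Antacid chews €6.22: nonprescription drugs → 4.5% → €0.28
Pet grooming €105.82: taxable services → 0% → €0.00
Basic car wash €15.63: taxable services → 0% → €0.00
Allergy tablets €8.71: nonprescription drugs → 4.5% → €0.39
Granola (1 lb) €6.61: groceries → 5.5% → €0.36
Nightstand €135.99: furniture → 3.75% → €5.10
Laptop €1000.50: electronics → 3.25% + 3.25% surcharge = 6.5% → €65.03
Canvas tote bag €28.72: general merchandise → 9.75% → €2.80
Key duplication €8.11: taxable services → 0% → €0.00
Acetaminophen (200 ct) €15.15: nonprescription drugs → 4.5% → €0.68
Total tax = €0.42 + €0.28 + €0.39 + €0.36 + €5.10 + €65.03 + €2.80 + €0.68 = €75.06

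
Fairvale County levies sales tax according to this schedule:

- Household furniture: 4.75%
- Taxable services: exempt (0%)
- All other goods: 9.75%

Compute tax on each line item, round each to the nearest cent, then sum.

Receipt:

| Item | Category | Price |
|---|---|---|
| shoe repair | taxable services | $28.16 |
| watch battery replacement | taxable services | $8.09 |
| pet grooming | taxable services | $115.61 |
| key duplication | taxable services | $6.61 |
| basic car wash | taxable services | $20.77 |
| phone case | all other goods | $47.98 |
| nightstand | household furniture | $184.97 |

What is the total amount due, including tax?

$425.66

Shoe repair $28.16: taxable services → 0% → $0.00
Watch battery replacement $8.09: taxable services → 0% → $0.00
Pet grooming $115.61: taxable services → 0% → $0.00
Key duplication $6.61: taxable services → 0% → $0.00
Basic car wash $20.77: taxable services → 0% → $0.00
Phone case $47.98: all other goods → 9.75% → $4.68
Nightstand $184.97: household furniture → 4.75% → $8.79
Subtotal = $412.19; tax = $13.47; total due = $425.66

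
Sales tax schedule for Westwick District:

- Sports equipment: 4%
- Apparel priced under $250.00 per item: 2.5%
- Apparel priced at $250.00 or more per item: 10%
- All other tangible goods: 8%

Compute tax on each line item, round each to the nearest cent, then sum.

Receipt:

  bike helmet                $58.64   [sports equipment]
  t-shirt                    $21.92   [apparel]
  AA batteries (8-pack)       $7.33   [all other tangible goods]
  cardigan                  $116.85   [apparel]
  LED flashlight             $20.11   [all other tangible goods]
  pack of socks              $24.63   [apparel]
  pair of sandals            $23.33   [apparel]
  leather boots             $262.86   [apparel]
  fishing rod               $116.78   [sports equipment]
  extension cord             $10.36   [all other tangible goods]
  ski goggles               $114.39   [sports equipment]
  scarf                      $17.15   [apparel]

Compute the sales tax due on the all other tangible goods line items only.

$3.03

AA batteries (8-pack) $7.33: all other tangible goods → 8% → $0.59
LED flashlight $20.11: all other tangible goods → 8% → $1.61
Extension cord $10.36: all other tangible goods → 8% → $0.83
Tax on all other tangible goods = $0.59 + $1.61 + $0.83 = $3.03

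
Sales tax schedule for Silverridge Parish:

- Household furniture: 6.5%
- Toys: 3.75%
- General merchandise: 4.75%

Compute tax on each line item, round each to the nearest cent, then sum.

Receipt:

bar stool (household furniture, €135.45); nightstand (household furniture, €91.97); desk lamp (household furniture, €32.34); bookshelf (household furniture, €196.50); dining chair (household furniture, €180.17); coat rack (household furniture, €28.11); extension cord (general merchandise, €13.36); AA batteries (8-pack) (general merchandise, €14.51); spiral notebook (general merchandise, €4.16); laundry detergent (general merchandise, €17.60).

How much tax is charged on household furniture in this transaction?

Bar stool €135.45: household furniture → 6.5% → €8.80
Nightstand €91.97: household furniture → 6.5% → €5.98
Desk lamp €32.34: household furniture → 6.5% → €2.10
Bookshelf €196.50: household furniture → 6.5% → €12.77
Dining chair €180.17: household furniture → 6.5% → €11.71
Coat rack €28.11: household furniture → 6.5% → €1.83
Tax on household furniture = €8.80 + €5.98 + €2.10 + €12.77 + €11.71 + €1.83 = €43.19

€43.19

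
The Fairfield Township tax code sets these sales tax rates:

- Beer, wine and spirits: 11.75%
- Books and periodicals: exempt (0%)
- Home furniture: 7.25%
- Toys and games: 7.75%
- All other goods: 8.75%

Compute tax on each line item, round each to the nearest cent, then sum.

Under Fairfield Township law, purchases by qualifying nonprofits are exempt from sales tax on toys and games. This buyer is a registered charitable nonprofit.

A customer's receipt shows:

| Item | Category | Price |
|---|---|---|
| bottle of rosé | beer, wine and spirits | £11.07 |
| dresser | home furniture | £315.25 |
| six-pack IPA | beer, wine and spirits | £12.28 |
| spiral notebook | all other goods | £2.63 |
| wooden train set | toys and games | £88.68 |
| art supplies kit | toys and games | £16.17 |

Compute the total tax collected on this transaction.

£25.83

Bottle of rosé £11.07: beer, wine and spirits → 11.75% → £1.30
Dresser £315.25: home furniture → 7.25% → £22.86
Six-pack IPA £12.28: beer, wine and spirits → 11.75% → £1.44
Spiral notebook £2.63: all other goods → 8.75% → £0.23
Wooden train set £88.68: toys and games, buyer-exempt → 0% → £0.00
Art supplies kit £16.17: toys and games, buyer-exempt → 0% → £0.00
Total tax = £1.30 + £22.86 + £1.44 + £0.23 = £25.83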